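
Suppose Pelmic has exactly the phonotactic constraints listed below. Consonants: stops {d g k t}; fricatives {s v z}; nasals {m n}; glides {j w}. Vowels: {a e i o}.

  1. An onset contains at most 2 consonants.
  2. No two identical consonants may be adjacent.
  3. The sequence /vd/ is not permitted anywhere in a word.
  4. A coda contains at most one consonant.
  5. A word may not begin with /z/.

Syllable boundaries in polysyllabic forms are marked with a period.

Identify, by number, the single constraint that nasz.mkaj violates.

4

nasz.mkaj: syllable 1 coda /sz/ has 2 consonants (> 1).
This is a violation of constraint 4: "A coda contains at most one consonant."
The remaining constraints (1, 2, 3, 5) are satisfied.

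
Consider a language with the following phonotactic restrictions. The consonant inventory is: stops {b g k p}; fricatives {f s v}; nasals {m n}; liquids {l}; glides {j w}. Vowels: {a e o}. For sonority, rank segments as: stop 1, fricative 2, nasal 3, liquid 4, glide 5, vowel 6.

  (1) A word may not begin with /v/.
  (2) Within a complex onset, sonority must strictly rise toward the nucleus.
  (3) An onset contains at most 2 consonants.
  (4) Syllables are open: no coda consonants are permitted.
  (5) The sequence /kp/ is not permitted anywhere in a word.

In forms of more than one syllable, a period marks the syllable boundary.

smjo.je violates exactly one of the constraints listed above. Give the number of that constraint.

smjo.je: syllable 1 onset /smj/ has 3 consonants (> 2).
This is a violation of constraint 3: "An onset contains at most 2 consonants."
The remaining constraints (1, 2, 4, 5) are satisfied.

3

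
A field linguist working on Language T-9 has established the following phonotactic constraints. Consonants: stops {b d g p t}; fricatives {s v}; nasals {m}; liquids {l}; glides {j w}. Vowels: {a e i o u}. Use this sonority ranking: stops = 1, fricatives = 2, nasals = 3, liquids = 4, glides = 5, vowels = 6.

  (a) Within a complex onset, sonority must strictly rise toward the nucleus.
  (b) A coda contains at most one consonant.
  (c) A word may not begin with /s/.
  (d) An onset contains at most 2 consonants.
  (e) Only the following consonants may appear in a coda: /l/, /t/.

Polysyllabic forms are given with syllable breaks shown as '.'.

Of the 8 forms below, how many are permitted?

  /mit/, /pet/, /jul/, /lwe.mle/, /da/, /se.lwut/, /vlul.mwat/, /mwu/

/mit/ — σ1 onset /m/, coda /t/ ok → permitted
/pet/ — σ1 onset /p/, coda /t/ ok → permitted
/jul/ — σ1 onset /j/, coda /l/ ok → permitted
/lwe.mle/ — σ1 onset /lw/ (4→5 rises), coda /∅/ ok; σ2 onset /ml/ (3→4 rises), coda /∅/ ok → permitted
/da/ — σ1 onset /d/, coda /∅/ ok → permitted
/se.lwut/ — violates constraint (c): word begins with /s/ → not permitted
/vlul.mwat/ — σ1 onset /vl/ (2→4 rises), coda /l/ ok; σ2 onset /mw/ (3→5 rises), coda /t/ ok → permitted
/mwu/ — σ1 onset /mw/ (3→5 rises), coda /∅/ ok → permitted
Permitted: /mit/, /pet/, /jul/, /lwe.mle/, /da/, /vlul.mwat/, /mwu/ → 7.

7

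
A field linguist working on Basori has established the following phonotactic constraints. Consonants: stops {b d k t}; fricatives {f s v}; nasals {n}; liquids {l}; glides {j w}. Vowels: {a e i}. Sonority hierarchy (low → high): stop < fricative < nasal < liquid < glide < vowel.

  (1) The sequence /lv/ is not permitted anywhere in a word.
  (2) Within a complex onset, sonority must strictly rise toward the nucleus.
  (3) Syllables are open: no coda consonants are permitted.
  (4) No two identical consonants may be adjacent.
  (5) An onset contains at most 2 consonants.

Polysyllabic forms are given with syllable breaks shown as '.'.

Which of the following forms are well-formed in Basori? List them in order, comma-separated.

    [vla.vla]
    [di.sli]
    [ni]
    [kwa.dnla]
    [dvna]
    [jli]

[vla.vla], [di.sli], [ni]

[vla.vla] — σ1 onset /vl/ (2→4 rises), coda /∅/ ok; σ2 onset /vl/ (2→4 rises), coda /∅/ ok → well-formed
[di.sli] — σ1 onset /d/, coda /∅/ ok; σ2 onset /sl/ (2→4 rises), coda /∅/ ok → well-formed
[ni] — σ1 onset /n/, coda /∅/ ok → well-formed
[kwa.dnla] — violates constraint 5: syllable 2 onset /dnl/ has 3 consonants (> 2) → ill-formed
[dvna] — violates constraint 5: syllable 1 onset /dvn/ has 3 consonants (> 2) → ill-formed
[jli] — violates constraint 2: syllable 1 onset /jl/: /j/ (glide, 5) → /l/ (liquid, 4) does not rise → ill-formed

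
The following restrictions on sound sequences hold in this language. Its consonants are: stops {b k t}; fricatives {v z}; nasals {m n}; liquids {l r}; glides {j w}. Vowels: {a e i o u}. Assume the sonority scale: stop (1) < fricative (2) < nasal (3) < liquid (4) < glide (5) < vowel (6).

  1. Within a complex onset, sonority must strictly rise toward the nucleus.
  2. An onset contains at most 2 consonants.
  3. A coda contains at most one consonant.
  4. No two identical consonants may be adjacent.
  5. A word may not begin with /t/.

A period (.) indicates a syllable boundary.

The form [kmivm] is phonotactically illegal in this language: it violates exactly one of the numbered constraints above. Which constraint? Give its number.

3

[kmivm]: syllable 1 coda /vm/ has 2 consonants (> 1).
This is a violation of constraint 3: "A coda contains at most one consonant."
The remaining constraints (1, 2, 4, 5) are satisfied.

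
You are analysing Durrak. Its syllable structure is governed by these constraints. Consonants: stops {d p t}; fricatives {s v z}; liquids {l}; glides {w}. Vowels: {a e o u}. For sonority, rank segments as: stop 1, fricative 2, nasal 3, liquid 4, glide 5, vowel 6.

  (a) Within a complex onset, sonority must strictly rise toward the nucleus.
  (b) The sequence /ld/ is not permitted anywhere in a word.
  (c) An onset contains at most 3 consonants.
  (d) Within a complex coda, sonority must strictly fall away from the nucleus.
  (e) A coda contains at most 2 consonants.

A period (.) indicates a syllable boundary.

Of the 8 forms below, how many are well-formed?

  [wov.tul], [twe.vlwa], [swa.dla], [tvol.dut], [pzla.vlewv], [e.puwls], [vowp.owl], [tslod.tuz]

[wov.tul] — σ1 onset /w/, coda /v/ ok; σ2 onset /t/, coda /l/ ok → well-formed
[twe.vlwa] — σ1 onset /tw/ (1→5 rises), coda /∅/ ok; σ2 onset /vlw/ (2→4→5 rises), coda /∅/ ok → well-formed
[swa.dla] — σ1 onset /sw/ (2→5 rises), coda /∅/ ok; σ2 onset /dl/ (1→4 rises), coda /∅/ ok → well-formed
[tvol.dut] — violates constraint (b): contains banned sequence /ld/ → ill-formed
[pzla.vlewv] — σ1 onset /pzl/ (1→2→4 rises), coda /∅/ ok; σ2 onset /vl/ (2→4 rises), coda /wv/ (5→2 falls) ok → well-formed
[e.puwls] — violates constraint (e): syllable 2 coda /wls/ has 3 consonants (> 2) → ill-formed
[vowp.owl] — σ1 onset /v/, coda /wp/ (5→1 falls) ok; σ2 onset /∅/, coda /wl/ (5→4 falls) ok → well-formed
[tslod.tuz] — σ1 onset /tsl/ (1→2→4 rises), coda /d/ ok; σ2 onset /t/, coda /z/ ok → well-formed
Well-formed: [wov.tul], [twe.vlwa], [swa.dla], [pzla.vlewv], [vowp.owl], [tslod.tuz] → 6.

6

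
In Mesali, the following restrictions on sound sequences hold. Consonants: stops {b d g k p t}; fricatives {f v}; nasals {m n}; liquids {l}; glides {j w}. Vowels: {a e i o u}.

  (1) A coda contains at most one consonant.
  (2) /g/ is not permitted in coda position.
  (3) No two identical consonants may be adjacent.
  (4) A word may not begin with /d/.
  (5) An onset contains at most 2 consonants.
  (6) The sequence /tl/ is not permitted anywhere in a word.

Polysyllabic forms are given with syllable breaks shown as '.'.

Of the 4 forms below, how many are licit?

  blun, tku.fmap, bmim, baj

blun — σ1 onset /bl/ (2C), coda /n/ ok → licit
tku.fmap — σ1 onset /tk/ (2C), coda /∅/ ok; σ2 onset /fm/ (2C), coda /p/ ok → licit
bmim — σ1 onset /bm/ (2C), coda /m/ ok → licit
baj — σ1 onset /b/, coda /j/ ok → licit
Licit: blun, tku.fmap, bmim, baj → 4.

4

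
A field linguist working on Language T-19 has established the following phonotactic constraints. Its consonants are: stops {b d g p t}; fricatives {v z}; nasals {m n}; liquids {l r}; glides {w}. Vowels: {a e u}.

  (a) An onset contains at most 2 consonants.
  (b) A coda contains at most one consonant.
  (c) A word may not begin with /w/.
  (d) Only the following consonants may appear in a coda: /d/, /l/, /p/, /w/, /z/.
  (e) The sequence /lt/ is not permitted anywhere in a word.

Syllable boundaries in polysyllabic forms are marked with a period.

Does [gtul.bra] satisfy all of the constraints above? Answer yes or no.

[gtul.bra] — σ1 onset /gt/ (2C), coda /l/ ok; σ2 onset /br/ (2C), coda /∅/ ok → permitted

yes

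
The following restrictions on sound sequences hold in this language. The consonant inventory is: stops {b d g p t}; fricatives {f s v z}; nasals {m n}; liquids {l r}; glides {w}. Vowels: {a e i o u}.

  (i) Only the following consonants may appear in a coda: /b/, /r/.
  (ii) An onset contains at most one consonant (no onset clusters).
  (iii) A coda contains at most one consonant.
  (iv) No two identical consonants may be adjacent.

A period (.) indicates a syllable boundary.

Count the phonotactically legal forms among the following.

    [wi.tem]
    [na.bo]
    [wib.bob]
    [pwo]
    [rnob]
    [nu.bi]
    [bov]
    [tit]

2

[wi.tem] — violates constraint (i): syllable 2 coda contains /m/, which is not a licensed coda consonant → phonotactically illegal
[na.bo] — σ1 onset /n/, coda /∅/ ok; σ2 onset /b/, coda /∅/ ok → phonotactically legal
[wib.bob] — violates constraint (iv): adjacent identical consonants /bb/ → phonotactically illegal
[pwo] — violates constraint (ii): syllable 1 onset /pw/ has 2 consonants (> 1) → phonotactically illegal
[rnob] — violates constraint (ii): syllable 1 onset /rn/ has 2 consonants (> 1) → phonotactically illegal
[nu.bi] — σ1 onset /n/, coda /∅/ ok; σ2 onset /b/, coda /∅/ ok → phonotactically legal
[bov] — violates constraint (i): syllable 1 coda contains /v/, which is not a licensed coda consonant → phonotactically illegal
[tit] — violates constraint (i): syllable 1 coda contains /t/, which is not a licensed coda consonant → phonotactically illegal
Phonotactically legal: [na.bo], [nu.bi] → 2.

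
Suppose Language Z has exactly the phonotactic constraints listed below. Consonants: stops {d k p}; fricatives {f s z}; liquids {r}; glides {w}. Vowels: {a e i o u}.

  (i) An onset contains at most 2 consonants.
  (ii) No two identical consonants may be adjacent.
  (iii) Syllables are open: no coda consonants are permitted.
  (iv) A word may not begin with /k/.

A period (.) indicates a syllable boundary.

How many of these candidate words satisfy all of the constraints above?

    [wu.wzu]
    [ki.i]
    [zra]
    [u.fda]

[wu.wzu] — σ1 onset /w/, coda /∅/ ok; σ2 onset /wz/ (2C), coda /∅/ ok → phonotactically legal
[ki.i] — violates constraint (iv): word begins with /k/ → phonotactically illegal
[zra] — σ1 onset /zr/ (2C), coda /∅/ ok → phonotactically legal
[u.fda] — σ1 onset /∅/, coda /∅/ ok; σ2 onset /fd/ (2C), coda /∅/ ok → phonotactically legal
Phonotactically legal: [wu.wzu], [zra], [u.fda] → 3.

3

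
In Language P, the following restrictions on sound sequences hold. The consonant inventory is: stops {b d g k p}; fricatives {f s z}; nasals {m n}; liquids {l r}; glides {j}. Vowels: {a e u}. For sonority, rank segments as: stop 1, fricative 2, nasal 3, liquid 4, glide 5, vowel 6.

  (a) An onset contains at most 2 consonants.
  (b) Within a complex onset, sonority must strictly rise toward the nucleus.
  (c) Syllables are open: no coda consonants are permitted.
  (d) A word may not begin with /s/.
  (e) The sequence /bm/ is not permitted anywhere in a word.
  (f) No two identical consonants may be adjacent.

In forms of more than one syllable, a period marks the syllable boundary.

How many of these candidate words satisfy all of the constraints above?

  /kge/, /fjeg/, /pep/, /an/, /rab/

/kge/ — violates constraint (b): syllable 1 onset /kg/: /k/ (stop, 1) → /g/ (stop, 1) does not rise → illicit
/fjeg/ — violates constraint (c): syllable 1 coda /g/ has 1 consonant (> 0) → illicit
/pep/ — violates constraint (c): syllable 1 coda /p/ has 1 consonant (> 0) → illicit
/an/ — violates constraint (c): syllable 1 coda /n/ has 1 consonant (> 0) → illicit
/rab/ — violates constraint (c): syllable 1 coda /b/ has 1 consonant (> 0) → illicit
No form is licit → 0.

0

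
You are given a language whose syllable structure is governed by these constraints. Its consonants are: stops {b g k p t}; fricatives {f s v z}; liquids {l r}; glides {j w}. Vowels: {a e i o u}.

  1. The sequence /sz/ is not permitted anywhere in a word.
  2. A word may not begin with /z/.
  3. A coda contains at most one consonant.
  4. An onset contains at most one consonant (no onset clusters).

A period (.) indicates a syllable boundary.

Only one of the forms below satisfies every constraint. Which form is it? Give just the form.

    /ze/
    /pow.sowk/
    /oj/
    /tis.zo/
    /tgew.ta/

/oj/

/ze/ — violates constraint 2: word begins with /z/ → ill-formed
/pow.sowk/ — violates constraint 3: syllable 2 coda /wk/ has 2 consonants (> 1) → ill-formed
/oj/ — σ1 onset /∅/, coda /j/ ok → well-formed
/tis.zo/ — violates constraint 1: contains banned sequence /sz/ → ill-formed
/tgew.ta/ — violates constraint 4: syllable 1 onset /tg/ has 2 consonants (> 1) → ill-formed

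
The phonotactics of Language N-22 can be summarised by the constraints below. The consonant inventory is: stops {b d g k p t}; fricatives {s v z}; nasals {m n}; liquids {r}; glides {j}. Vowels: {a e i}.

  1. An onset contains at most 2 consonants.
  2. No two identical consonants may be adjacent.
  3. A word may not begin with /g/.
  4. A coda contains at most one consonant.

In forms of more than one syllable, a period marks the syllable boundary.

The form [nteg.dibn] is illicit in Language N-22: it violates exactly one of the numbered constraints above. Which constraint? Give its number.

4

[nteg.dibn]: syllable 2 coda /bn/ has 2 consonants (> 1).
This is a violation of constraint 4: "A coda contains at most one consonant."
The remaining constraints (1, 2, 3) are satisfied.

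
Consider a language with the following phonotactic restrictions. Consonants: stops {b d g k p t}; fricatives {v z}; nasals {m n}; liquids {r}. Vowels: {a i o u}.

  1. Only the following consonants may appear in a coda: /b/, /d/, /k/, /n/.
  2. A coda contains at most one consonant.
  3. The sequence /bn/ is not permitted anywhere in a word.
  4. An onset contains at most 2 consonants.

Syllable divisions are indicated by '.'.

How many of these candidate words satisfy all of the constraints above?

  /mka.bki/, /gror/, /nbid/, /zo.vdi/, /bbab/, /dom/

4

/mka.bki/ — σ1 onset /mk/ (2C), coda /∅/ ok; σ2 onset /bk/ (2C), coda /∅/ ok → licit
/gror/ — violates constraint 1: syllable 1 coda contains /r/, which is not a licensed coda consonant → illicit
/nbid/ — σ1 onset /nb/ (2C), coda /d/ ok → licit
/zo.vdi/ — σ1 onset /z/, coda /∅/ ok; σ2 onset /vd/ (2C), coda /∅/ ok → licit
/bbab/ — σ1 onset /bb/ (2C), coda /b/ ok → licit
/dom/ — violates constraint 1: syllable 1 coda contains /m/, which is not a licensed coda consonant → illicit
Licit: /mka.bki/, /nbid/, /zo.vdi/, /bbab/ → 4.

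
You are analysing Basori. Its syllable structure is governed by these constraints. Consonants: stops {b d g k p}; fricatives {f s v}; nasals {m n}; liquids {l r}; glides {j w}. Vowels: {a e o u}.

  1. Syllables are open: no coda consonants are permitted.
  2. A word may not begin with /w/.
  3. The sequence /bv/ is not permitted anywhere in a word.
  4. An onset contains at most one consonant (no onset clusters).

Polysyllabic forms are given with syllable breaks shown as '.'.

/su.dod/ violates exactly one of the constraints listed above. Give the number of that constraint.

/su.dod/: syllable 2 coda /d/ has 1 consonant (> 0).
This is a violation of constraint 1: "Syllables are open: no coda consonants are permitted."
The remaining constraints (2, 3, 4) are satisfied.

1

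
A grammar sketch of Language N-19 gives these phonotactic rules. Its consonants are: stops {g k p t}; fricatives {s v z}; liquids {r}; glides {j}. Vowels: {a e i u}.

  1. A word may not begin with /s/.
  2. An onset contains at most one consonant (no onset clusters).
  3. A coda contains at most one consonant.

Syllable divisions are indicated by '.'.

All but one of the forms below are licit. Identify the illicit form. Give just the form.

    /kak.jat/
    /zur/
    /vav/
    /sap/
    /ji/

/sap/

/kak.jat/ — σ1 onset /k/, coda /k/ ok; σ2 onset /j/, coda /t/ ok → licit
/zur/ — σ1 onset /z/, coda /r/ ok → licit
/vav/ — σ1 onset /v/, coda /v/ ok → licit
/sap/ — violates constraint 1: word begins with /s/ → illicit
/ji/ — σ1 onset /j/, coda /∅/ ok → licit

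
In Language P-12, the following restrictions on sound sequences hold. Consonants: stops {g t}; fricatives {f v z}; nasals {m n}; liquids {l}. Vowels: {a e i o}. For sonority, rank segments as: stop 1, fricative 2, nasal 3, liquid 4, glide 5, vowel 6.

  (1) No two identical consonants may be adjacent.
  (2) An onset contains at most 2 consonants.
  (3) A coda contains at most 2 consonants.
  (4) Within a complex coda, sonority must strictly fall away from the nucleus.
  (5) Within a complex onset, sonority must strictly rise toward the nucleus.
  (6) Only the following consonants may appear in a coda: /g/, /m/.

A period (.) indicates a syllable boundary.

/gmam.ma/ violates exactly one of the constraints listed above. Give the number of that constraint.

1

/gmam.ma/: adjacent identical consonants /mm/.
This is a violation of constraint 1: "No two identical consonants may be adjacent."
The remaining constraints (2, 3, 4, 5, 6) are satisfied.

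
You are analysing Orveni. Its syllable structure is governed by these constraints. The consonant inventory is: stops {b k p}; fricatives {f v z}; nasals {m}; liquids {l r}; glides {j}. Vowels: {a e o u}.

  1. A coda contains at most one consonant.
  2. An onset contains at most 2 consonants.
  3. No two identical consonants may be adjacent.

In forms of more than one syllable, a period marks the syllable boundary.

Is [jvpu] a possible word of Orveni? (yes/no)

[jvpu] — violates constraint 2: syllable 1 onset /jvp/ has 3 consonants (> 2) → not permitted

no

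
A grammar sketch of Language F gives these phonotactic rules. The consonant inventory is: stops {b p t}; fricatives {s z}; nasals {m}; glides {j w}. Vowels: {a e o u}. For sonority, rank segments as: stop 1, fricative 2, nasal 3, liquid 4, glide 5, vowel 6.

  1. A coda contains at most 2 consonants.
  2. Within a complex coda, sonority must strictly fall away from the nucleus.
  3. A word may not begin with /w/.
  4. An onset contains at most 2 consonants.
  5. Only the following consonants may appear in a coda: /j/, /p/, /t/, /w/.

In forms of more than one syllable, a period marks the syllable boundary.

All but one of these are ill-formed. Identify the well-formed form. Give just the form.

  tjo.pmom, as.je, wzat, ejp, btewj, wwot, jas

ejp

tjo.pmom — violates constraint 5: syllable 2 coda contains /m/, which is not a licensed coda consonant → ill-formed
as.je — violates constraint 5: syllable 1 coda contains /s/, which is not a licensed coda consonant → ill-formed
wzat — violates constraint 3: word begins with /w/ → ill-formed
ejp — σ1 onset /∅/, coda /jp/ (5→1 falls) ok → well-formed
btewj — violates constraint 2: syllable 1 coda /wj/: /w/ (glide, 5) → /j/ (glide, 5) does not fall → ill-formed
wwot — violates constraint 3: word begins with /w/ → ill-formed
jas — violates constraint 5: syllable 1 coda contains /s/, which is not a licensed coda consonant → ill-formed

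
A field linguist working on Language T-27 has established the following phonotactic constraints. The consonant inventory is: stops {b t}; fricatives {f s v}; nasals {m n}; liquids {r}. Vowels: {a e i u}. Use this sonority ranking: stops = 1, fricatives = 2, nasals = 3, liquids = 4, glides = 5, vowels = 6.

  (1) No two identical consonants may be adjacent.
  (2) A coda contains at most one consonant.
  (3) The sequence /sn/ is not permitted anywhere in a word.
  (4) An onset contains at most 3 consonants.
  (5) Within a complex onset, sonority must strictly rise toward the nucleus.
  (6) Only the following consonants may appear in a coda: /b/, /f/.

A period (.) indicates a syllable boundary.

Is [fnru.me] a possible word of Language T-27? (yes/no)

[fnru.me] — σ1 onset /fnr/ (2→3→4 rises), coda /∅/ ok; σ2 onset /m/, coda /∅/ ok → permitted

yes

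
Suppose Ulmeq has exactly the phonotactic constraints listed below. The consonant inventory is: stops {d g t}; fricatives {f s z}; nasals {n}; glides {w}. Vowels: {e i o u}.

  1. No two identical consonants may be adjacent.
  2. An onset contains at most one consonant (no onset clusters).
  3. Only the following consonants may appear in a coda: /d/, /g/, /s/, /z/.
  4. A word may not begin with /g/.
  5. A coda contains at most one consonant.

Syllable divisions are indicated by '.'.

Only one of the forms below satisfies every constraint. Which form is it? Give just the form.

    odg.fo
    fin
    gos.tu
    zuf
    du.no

du.no

odg.fo — violates constraint 5: syllable 1 coda /dg/ has 2 consonants (> 1) → ill-formed
fin — violates constraint 3: syllable 1 coda contains /n/, which is not a licensed coda consonant → ill-formed
gos.tu — violates constraint 4: word begins with /g/ → ill-formed
zuf — violates constraint 3: syllable 1 coda contains /f/, which is not a licensed coda consonant → ill-formed
du.no — σ1 onset /d/, coda /∅/ ok; σ2 onset /n/, coda /∅/ ok → well-formed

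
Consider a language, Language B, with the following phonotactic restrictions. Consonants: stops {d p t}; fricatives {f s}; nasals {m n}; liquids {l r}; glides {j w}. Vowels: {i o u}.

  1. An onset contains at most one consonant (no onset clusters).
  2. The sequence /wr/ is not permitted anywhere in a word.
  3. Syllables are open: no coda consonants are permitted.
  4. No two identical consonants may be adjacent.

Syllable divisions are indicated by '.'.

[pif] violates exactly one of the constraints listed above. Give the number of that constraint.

3

[pif]: syllable 1 coda /f/ has 1 consonant (> 0).
This is a violation of constraint 3: "Syllables are open: no coda consonants are permitted."
The remaining constraints (1, 2, 4) are satisfied.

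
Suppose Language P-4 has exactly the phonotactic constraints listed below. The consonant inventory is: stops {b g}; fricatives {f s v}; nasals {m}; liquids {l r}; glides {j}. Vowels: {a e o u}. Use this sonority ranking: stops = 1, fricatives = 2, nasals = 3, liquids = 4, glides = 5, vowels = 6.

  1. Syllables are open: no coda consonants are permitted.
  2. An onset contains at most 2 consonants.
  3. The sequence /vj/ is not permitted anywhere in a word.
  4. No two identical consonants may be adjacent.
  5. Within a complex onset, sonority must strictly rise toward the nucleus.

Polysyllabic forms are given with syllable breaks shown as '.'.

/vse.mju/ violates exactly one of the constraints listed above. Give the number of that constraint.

5

/vse.mju/: syllable 1 onset /vs/: /v/ (fricative, 2) → /s/ (fricative, 2) does not rise.
This is a violation of constraint 5: "Within a complex onset, sonority must strictly rise toward the nucleus."
The remaining constraints (1, 2, 3, 4) are satisfied.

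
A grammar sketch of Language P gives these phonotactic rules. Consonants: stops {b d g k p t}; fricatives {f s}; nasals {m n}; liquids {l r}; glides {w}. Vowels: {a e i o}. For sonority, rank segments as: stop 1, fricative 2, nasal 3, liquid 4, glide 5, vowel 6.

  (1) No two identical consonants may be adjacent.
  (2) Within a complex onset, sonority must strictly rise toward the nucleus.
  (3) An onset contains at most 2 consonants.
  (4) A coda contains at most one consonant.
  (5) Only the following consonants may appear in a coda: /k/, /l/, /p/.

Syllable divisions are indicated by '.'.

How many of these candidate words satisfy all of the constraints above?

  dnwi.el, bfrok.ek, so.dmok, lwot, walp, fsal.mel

1

dnwi.el — violates constraint 3: syllable 1 onset /dnw/ has 3 consonants (> 2) → not permitted
bfrok.ek — violates constraint 3: syllable 1 onset /bfr/ has 3 consonants (> 2) → not permitted
so.dmok — σ1 onset /s/, coda /∅/ ok; σ2 onset /dm/ (1→3 rises), coda /k/ ok → permitted
lwot — violates constraint 5: syllable 1 coda contains /t/, which is not a licensed coda consonant → not permitted
walp — violates constraint 4: syllable 1 coda /lp/ has 2 consonants (> 1) → not permitted
fsal.mel — violates constraint 2: syllable 1 onset /fs/: /f/ (fricative, 2) → /s/ (fricative, 2) does not rise → not permitted
Permitted: so.dmok → 1.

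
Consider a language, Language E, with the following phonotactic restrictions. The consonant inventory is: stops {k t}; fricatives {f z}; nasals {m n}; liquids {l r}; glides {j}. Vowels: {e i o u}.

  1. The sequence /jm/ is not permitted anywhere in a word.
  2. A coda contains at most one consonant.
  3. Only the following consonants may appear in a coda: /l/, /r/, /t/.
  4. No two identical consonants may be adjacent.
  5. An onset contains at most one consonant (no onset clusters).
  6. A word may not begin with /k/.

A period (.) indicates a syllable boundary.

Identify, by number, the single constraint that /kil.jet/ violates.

/kil.jet/: word begins with /k/.
This is a violation of constraint 6: "A word may not begin with /k/."
The remaining constraints (1, 2, 3, 4, 5) are satisfied.

6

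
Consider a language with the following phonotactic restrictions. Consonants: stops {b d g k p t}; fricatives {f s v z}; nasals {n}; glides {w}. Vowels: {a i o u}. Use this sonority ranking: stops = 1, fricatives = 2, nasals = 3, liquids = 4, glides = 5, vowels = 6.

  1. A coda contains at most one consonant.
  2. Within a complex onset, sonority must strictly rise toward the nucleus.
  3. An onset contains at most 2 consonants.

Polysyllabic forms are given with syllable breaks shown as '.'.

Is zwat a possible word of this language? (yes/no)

yes

zwat — σ1 onset /zw/ (2→5 rises), coda /t/ ok → phonotactically legal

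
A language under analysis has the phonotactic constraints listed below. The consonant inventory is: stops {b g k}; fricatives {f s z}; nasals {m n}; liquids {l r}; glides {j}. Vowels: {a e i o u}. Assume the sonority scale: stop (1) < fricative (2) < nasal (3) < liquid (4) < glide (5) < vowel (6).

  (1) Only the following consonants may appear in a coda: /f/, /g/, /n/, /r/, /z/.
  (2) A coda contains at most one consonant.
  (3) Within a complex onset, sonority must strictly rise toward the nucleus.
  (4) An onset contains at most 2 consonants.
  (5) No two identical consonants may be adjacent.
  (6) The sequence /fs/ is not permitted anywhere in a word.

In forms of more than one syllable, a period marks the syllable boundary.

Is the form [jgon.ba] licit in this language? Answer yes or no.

no

[jgon.ba] — violates constraint 3: syllable 1 onset /jg/: /j/ (glide, 5) → /g/ (stop, 1) does not rise → illicit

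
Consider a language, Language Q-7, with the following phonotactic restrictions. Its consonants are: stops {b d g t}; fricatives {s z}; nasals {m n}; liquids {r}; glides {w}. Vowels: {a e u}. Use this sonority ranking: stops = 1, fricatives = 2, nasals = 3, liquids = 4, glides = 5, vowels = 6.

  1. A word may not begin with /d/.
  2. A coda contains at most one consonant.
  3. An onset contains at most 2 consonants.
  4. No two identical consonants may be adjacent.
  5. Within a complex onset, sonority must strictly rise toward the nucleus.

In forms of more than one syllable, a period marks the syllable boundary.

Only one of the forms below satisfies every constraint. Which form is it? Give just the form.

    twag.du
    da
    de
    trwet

twag.du — σ1 onset /tw/ (1→5 rises), coda /g/ ok; σ2 onset /d/, coda /∅/ ok → well-formed
da — violates constraint 1: word begins with /d/ → ill-formed
de — violates constraint 1: word begins with /d/ → ill-formed
trwet — violates constraint 3: syllable 1 onset /trw/ has 3 consonants (> 2) → ill-formed

twag.du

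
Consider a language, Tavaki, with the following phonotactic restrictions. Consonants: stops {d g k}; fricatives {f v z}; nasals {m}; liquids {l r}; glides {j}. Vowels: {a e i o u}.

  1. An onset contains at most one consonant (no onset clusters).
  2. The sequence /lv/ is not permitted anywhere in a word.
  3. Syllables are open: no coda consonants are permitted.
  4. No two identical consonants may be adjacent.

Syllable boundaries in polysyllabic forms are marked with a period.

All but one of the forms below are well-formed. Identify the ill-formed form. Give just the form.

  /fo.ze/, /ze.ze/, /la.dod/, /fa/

/fo.ze/ — σ1 onset /f/, coda /∅/ ok; σ2 onset /z/, coda /∅/ ok → well-formed
/ze.ze/ — σ1 onset /z/, coda /∅/ ok; σ2 onset /z/, coda /∅/ ok → well-formed
/la.dod/ — violates constraint 3: syllable 2 coda /d/ has 1 consonant (> 0) → ill-formed
/fa/ — σ1 onset /f/, coda /∅/ ok → well-formed

/la.dod/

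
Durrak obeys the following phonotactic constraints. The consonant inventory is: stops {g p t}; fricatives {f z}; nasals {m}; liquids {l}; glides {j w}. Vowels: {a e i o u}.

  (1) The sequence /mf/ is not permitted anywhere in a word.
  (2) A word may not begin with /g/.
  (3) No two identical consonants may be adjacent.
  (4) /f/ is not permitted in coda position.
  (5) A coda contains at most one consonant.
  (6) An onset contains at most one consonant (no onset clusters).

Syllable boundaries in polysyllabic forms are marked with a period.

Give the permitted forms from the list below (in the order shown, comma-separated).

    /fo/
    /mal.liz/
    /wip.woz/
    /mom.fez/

/fo/ — σ1 onset /f/, coda /∅/ ok → permitted
/mal.liz/ — violates constraint 3: adjacent identical consonants /ll/ → not permitted
/wip.woz/ — σ1 onset /w/, coda /p/ ok; σ2 onset /w/, coda /z/ ok → permitted
/mom.fez/ — violates constraint 1: contains banned sequence /mf/ → not permitted

/fo/, /wip.woz/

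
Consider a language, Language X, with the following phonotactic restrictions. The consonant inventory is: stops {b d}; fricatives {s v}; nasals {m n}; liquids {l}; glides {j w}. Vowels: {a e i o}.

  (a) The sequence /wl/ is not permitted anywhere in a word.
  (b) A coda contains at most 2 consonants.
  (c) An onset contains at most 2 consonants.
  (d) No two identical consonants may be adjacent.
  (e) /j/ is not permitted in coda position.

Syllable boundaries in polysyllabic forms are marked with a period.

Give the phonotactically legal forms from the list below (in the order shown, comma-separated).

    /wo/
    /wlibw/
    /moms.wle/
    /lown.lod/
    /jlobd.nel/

/wo/, /lown.lod/, /jlobd.nel/

/wo/ — σ1 onset /w/, coda /∅/ ok → phonotactically legal
/wlibw/ — violates constraint (a): contains banned sequence /wl/ → phonotactically illegal
/moms.wle/ — violates constraint (a): contains banned sequence /wl/ → phonotactically illegal
/lown.lod/ — σ1 onset /l/, coda /wn/ (2C) ok; σ2 onset /l/, coda /d/ ok → phonotactically legal
/jlobd.nel/ — σ1 onset /jl/ (2C), coda /bd/ (2C) ok; σ2 onset /n/, coda /l/ ok → phonotactically legal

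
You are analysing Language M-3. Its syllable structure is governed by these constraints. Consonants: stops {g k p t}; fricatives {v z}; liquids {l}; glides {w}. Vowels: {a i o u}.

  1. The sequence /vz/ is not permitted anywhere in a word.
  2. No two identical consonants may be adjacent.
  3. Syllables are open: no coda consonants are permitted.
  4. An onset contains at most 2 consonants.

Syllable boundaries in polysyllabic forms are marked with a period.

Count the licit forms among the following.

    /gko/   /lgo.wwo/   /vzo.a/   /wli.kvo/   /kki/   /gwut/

/gko/ — σ1 onset /gk/ (2C), coda /∅/ ok → licit
/lgo.wwo/ — violates constraint 2: adjacent identical consonants /ww/ → illicit
/vzo.a/ — violates constraint 1: contains banned sequence /vz/ → illicit
/wli.kvo/ — σ1 onset /wl/ (2C), coda /∅/ ok; σ2 onset /kv/ (2C), coda /∅/ ok → licit
/kki/ — violates constraint 2: adjacent identical consonants /kk/ → illicit
/gwut/ — violates constraint 3: syllable 1 coda /t/ has 1 consonant (> 0) → illicit
Licit: /gko/, /wli.kvo/ → 2.

2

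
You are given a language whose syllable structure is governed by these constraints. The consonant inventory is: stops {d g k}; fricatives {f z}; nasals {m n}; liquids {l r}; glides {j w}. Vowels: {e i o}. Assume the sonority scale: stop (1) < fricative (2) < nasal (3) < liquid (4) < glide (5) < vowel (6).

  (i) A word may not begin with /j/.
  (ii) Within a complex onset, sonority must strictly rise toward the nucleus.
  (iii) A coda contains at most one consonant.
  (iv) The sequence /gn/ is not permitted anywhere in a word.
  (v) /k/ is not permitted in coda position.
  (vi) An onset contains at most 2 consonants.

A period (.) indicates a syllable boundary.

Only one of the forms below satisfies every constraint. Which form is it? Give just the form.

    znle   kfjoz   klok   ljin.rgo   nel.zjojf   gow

znle — violates constraint (vi): syllable 1 onset /znl/ has 3 consonants (> 2) → not permitted
kfjoz — violates constraint (vi): syllable 1 onset /kfj/ has 3 consonants (> 2) → not permitted
klok — violates constraint (v): syllable 1 coda contains /k/ → not permitted
ljin.rgo — violates constraint (ii): syllable 2 onset /rg/: /r/ (liquid, 4) → /g/ (stop, 1) does not rise → not permitted
nel.zjojf — violates constraint (iii): syllable 2 coda /jf/ has 2 consonants (> 1) → not permitted
gow — σ1 onset /g/, coda /w/ ok → permitted

gow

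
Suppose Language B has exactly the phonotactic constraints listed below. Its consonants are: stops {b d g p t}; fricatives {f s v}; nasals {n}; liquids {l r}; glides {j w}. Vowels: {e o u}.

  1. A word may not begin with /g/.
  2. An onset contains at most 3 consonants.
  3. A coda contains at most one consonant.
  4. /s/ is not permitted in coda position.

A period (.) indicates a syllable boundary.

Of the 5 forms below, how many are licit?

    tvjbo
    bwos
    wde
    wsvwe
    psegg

1

tvjbo — violates constraint 2: syllable 1 onset /tvjb/ has 4 consonants (> 3) → illicit
bwos — violates constraint 4: syllable 1 coda contains /s/ → illicit
wde — σ1 onset /wd/ (2C), coda /∅/ ok → licit
wsvwe — violates constraint 2: syllable 1 onset /wsvw/ has 4 consonants (> 3) → illicit
psegg — violates constraint 3: syllable 1 coda /gg/ has 2 consonants (> 1) → illicit
Licit: wde → 1.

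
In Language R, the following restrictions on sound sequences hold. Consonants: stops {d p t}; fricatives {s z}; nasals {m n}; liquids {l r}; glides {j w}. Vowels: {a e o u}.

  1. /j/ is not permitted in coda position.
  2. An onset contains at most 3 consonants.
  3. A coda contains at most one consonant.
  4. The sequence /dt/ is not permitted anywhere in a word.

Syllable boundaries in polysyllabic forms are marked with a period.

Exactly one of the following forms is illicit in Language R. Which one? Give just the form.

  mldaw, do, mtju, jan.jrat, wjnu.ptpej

mldaw — σ1 onset /mld/ (3C), coda /w/ ok → licit
do — σ1 onset /d/, coda /∅/ ok → licit
mtju — σ1 onset /mtj/ (3C), coda /∅/ ok → licit
jan.jrat — σ1 onset /j/, coda /n/ ok; σ2 onset /jr/ (2C), coda /t/ ok → licit
wjnu.ptpej — violates constraint 1: syllable 2 coda contains /j/ → illicit

wjnu.ptpej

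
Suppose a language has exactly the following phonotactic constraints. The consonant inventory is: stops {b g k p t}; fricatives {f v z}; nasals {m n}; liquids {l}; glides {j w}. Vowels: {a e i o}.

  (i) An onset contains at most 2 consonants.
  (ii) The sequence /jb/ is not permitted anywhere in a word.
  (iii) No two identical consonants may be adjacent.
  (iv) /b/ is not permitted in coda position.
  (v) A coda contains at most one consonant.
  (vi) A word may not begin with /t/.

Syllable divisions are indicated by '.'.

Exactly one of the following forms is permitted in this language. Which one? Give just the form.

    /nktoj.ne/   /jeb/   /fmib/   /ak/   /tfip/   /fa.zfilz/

/ak/

/nktoj.ne/ — violates constraint (i): syllable 1 onset /nkt/ has 3 consonants (> 2) → not permitted
/jeb/ — violates constraint (iv): syllable 1 coda contains /b/ → not permitted
/fmib/ — violates constraint (iv): syllable 1 coda contains /b/ → not permitted
/ak/ — σ1 onset /∅/, coda /k/ ok → permitted
/tfip/ — violates constraint (vi): word begins with /t/ → not permitted
/fa.zfilz/ — violates constraint (v): syllable 2 coda /lz/ has 2 consonants (> 1) → not permitted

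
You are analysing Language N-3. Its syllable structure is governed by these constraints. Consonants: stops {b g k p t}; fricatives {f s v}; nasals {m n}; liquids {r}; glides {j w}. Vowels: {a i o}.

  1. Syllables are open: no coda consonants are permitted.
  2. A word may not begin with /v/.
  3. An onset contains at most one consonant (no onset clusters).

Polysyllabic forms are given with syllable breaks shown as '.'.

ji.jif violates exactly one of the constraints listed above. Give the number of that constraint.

ji.jif: syllable 2 coda /f/ has 1 consonant (> 0).
This is a violation of constraint 1: "Syllables are open: no coda consonants are permitted."
The remaining constraints (2, 3) are satisfied.

1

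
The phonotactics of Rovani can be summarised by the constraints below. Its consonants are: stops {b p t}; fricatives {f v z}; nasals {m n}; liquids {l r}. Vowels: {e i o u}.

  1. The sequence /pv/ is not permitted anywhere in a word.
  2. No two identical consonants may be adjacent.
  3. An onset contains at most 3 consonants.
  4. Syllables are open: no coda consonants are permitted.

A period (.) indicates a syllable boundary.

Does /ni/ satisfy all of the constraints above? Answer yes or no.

yes

/ni/ — σ1 onset /n/, coda /∅/ ok → permitted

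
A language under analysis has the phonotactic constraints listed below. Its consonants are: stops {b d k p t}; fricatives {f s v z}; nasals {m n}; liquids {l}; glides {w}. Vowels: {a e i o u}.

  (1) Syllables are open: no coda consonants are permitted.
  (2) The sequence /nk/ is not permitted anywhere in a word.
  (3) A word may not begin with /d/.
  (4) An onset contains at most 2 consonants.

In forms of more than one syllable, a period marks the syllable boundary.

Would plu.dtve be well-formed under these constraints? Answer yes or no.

plu.dtve — violates constraint 4: syllable 2 onset /dtv/ has 3 consonants (> 2) → ill-formed

no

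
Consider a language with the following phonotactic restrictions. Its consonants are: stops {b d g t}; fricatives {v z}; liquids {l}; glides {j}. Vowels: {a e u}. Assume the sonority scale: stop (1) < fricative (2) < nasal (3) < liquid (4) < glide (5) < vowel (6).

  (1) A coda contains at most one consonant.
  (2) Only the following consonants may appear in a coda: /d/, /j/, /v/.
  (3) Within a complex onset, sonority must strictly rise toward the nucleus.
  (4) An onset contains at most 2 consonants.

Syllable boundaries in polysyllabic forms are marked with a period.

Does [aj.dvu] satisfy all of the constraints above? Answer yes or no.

yes

[aj.dvu] — σ1 onset /∅/, coda /j/ ok; σ2 onset /dv/ (1→2 rises), coda /∅/ ok → well-formed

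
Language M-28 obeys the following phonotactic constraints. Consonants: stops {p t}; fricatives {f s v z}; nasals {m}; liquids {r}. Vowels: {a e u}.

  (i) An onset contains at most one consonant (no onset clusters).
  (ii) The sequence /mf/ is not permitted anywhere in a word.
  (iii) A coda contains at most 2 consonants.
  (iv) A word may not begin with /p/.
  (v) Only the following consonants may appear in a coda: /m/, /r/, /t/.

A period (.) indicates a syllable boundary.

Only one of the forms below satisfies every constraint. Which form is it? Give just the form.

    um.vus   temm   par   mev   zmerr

um.vus — violates constraint (v): syllable 2 coda contains /s/, which is not a licensed coda consonant → illicit
temm — σ1 onset /t/, coda /mm/ (2C) ok → licit
par — violates constraint (iv): word begins with /p/ → illicit
mev — violates constraint (v): syllable 1 coda contains /v/, which is not a licensed coda consonant → illicit
zmerr — violates constraint (i): syllable 1 onset /zm/ has 2 consonants (> 1) → illicit

temm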